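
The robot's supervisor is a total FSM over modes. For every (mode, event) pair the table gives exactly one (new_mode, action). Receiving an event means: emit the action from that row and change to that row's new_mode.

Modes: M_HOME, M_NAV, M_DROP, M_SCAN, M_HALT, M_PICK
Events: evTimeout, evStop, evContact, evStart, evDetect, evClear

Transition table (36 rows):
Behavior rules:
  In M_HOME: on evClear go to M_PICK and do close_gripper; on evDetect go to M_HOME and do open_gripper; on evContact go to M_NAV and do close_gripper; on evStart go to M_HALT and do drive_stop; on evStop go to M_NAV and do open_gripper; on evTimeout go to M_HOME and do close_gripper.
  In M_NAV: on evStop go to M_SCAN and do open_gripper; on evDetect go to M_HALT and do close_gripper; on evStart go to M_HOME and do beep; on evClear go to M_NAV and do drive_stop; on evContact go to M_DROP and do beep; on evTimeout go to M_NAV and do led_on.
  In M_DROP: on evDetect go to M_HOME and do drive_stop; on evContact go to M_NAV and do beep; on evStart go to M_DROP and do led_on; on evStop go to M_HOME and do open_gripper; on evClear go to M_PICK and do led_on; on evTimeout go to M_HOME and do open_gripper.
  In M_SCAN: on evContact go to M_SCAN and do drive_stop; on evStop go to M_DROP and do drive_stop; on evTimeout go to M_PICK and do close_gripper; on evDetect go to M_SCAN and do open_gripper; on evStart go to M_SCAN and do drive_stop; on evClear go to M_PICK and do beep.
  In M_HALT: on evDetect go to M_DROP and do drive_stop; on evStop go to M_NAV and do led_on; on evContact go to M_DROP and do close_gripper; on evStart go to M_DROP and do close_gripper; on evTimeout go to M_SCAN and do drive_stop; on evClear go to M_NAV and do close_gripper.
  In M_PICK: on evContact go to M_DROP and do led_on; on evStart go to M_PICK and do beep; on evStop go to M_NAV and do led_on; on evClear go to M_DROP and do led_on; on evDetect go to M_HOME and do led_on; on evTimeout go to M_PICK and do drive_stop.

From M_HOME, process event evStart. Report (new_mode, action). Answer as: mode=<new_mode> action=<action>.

mode=M_HALT action=drive_stop

current mode = M_HOME; filter table to that mode:
  (M_HOME, evClear) → (M_PICK, close_gripper)
  (M_HOME, evDetect) → (M_HOME, open_gripper)
  (M_HOME, evContact) → (M_NAV, close_gripper)
  (M_HOME, evStart) → (M_HALT, drive_stop)  ← event matches
  (M_HOME, evStop) → (M_NAV, open_gripper)
  (M_HOME, evTimeout) → (M_HOME, close_gripper)
event = evStart selects (M_HALT, drive_stop)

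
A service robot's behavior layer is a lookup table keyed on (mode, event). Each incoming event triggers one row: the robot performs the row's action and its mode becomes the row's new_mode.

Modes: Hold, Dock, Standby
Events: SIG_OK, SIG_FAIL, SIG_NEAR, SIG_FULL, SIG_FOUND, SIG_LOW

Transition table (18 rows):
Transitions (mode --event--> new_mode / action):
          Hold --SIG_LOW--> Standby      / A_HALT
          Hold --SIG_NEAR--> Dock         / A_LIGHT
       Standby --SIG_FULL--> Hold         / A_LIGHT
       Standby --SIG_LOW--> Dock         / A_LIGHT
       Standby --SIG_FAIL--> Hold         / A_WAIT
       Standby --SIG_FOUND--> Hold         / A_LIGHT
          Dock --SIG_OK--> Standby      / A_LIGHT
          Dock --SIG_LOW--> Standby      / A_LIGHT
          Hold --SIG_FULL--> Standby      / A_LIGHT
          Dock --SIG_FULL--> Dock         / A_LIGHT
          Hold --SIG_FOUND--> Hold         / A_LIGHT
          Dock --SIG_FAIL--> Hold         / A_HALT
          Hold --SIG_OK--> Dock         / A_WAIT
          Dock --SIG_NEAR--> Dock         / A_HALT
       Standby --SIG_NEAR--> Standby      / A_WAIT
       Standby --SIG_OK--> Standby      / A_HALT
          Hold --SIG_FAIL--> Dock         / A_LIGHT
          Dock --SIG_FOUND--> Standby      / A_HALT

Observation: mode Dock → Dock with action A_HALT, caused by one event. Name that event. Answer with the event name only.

SIG_NEAR

try SIG_OK: (Dock, SIG_OK) → (Standby, A_LIGHT)
try SIG_FAIL: (Dock, SIG_FAIL) → (Hold, A_HALT)
try SIG_NEAR: (Dock, SIG_NEAR) → (Dock, A_HALT)  ← matches
try SIG_FULL: (Dock, SIG_FULL) → (Dock, A_LIGHT)
try SIG_FOUND: (Dock, SIG_FOUND) → (Standby, A_HALT)
try SIG_LOW: (Dock, SIG_LOW) → (Standby, A_LIGHT)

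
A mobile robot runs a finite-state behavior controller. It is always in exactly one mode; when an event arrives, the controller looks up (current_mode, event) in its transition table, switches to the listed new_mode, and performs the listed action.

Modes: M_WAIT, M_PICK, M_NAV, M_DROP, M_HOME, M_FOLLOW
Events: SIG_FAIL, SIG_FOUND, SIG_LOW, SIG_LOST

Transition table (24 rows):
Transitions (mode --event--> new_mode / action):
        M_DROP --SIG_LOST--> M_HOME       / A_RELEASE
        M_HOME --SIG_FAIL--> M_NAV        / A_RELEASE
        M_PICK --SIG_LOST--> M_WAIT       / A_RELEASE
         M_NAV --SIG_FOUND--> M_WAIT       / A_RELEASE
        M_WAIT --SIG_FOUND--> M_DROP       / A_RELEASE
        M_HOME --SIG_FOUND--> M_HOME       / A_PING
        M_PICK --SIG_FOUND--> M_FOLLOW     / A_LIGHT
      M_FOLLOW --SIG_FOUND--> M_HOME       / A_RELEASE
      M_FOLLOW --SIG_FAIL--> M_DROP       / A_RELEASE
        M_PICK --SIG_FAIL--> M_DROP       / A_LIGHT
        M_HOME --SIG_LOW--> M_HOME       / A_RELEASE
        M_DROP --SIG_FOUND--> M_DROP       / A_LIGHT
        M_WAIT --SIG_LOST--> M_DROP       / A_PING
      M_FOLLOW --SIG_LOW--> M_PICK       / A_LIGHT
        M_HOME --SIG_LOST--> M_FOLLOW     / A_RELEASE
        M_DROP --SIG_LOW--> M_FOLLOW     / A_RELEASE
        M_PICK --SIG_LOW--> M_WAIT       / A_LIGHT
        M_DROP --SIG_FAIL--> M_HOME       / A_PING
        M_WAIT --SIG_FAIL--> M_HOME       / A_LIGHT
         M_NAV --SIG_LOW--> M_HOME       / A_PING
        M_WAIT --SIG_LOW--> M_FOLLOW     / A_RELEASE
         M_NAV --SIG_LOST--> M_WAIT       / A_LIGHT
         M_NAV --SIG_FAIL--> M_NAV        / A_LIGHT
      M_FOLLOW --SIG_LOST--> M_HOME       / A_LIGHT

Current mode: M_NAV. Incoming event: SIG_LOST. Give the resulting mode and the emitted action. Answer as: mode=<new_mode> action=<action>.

mode=M_WAIT action=A_LIGHT

current mode = M_NAV; filter table to that mode:
  (M_NAV, SIG_FOUND) → (M_WAIT, A_RELEASE)
  (M_NAV, SIG_LOW) → (M_HOME, A_PING)
  (M_NAV, SIG_LOST) → (M_WAIT, A_LIGHT)  ← event matches
  (M_NAV, SIG_FAIL) → (M_NAV, A_LIGHT)
event = SIG_LOST selects (M_WAIT, A_LIGHT)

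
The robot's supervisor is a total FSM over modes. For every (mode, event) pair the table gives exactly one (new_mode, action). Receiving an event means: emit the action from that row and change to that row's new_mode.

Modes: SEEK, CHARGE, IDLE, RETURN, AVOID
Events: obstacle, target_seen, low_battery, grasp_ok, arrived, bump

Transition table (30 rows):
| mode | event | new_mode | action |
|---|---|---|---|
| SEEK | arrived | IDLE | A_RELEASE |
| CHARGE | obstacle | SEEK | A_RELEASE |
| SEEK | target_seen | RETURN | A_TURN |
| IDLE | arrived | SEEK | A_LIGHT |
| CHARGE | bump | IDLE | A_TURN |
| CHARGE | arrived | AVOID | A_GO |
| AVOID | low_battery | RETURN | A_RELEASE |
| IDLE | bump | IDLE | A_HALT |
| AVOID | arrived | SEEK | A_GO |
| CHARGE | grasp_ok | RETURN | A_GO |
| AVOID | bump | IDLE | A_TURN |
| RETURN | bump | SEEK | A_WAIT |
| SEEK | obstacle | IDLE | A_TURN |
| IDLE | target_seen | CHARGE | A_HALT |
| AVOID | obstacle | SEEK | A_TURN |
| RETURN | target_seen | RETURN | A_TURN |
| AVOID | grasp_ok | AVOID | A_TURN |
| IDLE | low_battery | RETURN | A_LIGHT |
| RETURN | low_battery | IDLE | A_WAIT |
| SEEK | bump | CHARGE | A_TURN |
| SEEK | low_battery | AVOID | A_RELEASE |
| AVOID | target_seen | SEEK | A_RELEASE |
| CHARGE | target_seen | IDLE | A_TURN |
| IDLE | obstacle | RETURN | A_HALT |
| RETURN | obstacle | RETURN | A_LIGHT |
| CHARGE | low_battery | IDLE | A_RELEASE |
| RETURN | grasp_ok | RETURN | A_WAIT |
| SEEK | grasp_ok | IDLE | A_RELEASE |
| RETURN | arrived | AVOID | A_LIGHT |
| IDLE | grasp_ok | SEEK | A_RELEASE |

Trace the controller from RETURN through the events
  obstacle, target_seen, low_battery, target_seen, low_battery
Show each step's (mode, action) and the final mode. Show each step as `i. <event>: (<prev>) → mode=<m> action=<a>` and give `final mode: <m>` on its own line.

1. obstacle: (RETURN) → mode=RETURN action=A_LIGHT
2. target_seen: (RETURN) → mode=RETURN action=A_TURN
3. low_battery: (RETURN) → mode=IDLE action=A_WAIT
4. target_seen: (IDLE) → mode=CHARGE action=A_HALT
5. low_battery: (CHARGE) → mode=IDLE action=A_RELEASE

final mode: IDLE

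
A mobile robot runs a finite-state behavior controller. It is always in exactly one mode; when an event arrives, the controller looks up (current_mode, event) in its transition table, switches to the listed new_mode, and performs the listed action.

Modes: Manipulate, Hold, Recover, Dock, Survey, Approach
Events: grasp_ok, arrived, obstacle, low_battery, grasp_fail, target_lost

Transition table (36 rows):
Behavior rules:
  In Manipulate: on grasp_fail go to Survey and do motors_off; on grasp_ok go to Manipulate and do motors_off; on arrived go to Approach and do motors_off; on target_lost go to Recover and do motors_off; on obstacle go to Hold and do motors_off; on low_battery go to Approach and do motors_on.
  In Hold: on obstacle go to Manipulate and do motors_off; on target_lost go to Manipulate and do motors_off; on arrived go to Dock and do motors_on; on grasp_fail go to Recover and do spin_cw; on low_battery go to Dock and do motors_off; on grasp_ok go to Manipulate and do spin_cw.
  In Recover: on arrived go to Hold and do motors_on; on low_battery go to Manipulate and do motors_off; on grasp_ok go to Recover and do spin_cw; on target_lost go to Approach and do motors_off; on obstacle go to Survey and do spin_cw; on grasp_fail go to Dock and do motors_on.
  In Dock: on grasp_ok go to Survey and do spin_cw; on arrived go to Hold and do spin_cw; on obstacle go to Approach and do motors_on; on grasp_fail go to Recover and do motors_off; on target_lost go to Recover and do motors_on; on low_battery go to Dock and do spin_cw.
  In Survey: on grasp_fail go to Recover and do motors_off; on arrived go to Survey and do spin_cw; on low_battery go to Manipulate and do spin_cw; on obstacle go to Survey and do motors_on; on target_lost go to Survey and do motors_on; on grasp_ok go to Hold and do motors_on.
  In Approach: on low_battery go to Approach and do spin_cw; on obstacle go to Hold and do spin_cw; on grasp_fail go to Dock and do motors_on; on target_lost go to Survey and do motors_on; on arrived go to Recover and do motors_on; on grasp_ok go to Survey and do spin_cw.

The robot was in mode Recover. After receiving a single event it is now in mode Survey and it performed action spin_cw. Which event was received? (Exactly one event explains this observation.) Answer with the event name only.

obstacle

try grasp_ok: (Recover, grasp_ok) → (Recover, spin_cw)
try arrived: (Recover, arrived) → (Hold, motors_on)
try obstacle: (Recover, obstacle) → (Survey, spin_cw)  ← matches
try low_battery: (Recover, low_battery) → (Manipulate, motors_off)
try grasp_fail: (Recover, grasp_fail) → (Dock, motors_on)
try target_lost: (Recover, target_lost) → (Approach, motors_off)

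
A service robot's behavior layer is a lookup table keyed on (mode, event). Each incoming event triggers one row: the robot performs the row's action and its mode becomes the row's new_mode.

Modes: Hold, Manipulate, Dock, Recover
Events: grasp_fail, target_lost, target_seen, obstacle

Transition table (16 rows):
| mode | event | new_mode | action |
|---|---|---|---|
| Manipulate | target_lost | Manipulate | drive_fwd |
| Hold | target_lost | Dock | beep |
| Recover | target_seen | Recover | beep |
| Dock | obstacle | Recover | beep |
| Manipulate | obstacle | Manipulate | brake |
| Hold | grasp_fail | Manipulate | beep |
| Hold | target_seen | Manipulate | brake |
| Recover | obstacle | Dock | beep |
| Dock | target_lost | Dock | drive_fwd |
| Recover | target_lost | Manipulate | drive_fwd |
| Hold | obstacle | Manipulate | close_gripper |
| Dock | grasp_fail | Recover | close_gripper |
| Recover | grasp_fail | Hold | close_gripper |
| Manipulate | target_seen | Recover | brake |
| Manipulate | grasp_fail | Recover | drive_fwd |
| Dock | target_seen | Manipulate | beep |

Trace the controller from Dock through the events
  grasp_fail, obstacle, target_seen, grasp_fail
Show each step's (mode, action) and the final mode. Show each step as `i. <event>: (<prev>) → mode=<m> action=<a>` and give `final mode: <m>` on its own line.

final mode: Recover

1. grasp_fail: (Dock) → mode=Recover action=close_gripper
2. obstacle: (Recover) → mode=Dock action=beep
3. target_seen: (Dock) → mode=Manipulate action=beep
4. grasp_fail: (Manipulate) → mode=Recover action=drive_fwd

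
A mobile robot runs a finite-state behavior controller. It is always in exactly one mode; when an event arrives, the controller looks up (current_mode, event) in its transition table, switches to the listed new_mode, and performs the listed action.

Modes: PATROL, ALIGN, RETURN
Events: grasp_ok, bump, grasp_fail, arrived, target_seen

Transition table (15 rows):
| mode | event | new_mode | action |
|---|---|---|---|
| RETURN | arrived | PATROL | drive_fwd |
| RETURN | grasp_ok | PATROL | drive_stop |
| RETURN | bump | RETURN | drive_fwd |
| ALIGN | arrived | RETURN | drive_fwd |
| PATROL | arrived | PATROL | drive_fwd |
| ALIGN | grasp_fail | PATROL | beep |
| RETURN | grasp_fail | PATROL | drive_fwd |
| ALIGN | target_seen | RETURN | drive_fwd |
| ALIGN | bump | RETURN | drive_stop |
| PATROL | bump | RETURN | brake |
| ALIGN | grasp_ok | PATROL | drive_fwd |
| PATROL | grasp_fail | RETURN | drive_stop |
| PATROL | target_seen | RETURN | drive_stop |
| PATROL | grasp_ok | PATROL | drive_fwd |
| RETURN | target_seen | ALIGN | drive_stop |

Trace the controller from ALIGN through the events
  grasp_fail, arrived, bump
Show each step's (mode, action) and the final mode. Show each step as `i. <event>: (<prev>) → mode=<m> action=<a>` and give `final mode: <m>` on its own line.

final mode: RETURN

1. grasp_fail: (ALIGN) → mode=PATROL action=beep
2. arrived: (PATROL) → mode=PATROL action=drive_fwd
3. bump: (PATROL) → mode=RETURN action=brake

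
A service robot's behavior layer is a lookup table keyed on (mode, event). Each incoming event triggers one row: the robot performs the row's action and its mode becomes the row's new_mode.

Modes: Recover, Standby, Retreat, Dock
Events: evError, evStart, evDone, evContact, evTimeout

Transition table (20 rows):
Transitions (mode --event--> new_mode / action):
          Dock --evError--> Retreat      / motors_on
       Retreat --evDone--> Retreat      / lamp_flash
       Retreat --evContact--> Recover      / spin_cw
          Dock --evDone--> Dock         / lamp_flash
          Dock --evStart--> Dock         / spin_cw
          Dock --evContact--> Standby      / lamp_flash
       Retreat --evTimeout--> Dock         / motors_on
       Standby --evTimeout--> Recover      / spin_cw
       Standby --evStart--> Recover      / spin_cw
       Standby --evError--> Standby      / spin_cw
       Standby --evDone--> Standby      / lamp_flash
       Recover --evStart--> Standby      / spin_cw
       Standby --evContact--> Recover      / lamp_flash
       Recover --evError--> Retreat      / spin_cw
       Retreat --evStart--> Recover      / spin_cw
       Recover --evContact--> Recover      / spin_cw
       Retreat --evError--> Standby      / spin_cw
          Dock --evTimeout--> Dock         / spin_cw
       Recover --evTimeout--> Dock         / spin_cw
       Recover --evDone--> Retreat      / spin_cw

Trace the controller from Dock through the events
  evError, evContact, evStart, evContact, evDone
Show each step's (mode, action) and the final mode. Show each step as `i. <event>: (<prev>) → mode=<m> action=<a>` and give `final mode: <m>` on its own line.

final mode: Retreat

1. evError: (Dock) → mode=Retreat action=motors_on
2. evContact: (Retreat) → mode=Recover action=spin_cw
3. evStart: (Recover) → mode=Standby action=spin_cw
4. evContact: (Standby) → mode=Recover action=lamp_flash
5. evDone: (Recover) → mode=Retreat action=spin_cw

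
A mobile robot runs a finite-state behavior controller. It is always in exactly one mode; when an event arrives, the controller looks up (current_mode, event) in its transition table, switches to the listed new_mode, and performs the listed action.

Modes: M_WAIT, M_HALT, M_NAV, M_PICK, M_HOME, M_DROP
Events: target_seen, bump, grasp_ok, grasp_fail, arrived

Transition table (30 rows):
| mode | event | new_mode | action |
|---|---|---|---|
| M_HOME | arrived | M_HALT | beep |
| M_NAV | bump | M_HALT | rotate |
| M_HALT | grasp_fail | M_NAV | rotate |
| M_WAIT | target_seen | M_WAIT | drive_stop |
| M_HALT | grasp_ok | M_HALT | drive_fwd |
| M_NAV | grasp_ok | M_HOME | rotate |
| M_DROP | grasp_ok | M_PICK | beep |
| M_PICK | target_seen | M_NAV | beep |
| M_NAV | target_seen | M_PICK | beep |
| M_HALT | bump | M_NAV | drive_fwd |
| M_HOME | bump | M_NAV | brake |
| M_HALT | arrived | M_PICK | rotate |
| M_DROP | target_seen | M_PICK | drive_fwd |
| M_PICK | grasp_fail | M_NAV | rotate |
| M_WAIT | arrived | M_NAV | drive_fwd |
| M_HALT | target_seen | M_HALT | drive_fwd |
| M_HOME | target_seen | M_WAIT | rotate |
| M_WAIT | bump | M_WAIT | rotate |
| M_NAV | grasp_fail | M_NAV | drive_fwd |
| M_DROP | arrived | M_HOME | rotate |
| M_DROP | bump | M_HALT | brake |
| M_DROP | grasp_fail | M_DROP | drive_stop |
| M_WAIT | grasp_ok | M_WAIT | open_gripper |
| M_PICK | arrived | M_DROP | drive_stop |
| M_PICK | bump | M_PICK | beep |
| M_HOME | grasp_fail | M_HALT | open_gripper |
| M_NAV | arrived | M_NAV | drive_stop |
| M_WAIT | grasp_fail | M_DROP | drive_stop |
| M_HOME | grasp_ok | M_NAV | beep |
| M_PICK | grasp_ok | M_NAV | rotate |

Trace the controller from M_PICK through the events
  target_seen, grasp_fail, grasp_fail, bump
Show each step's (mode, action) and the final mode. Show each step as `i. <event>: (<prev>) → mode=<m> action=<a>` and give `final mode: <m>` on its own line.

final mode: M_HALT

1. target_seen: (M_PICK) → mode=M_NAV action=beep
2. grasp_fail: (M_NAV) → mode=M_NAV action=drive_fwd
3. grasp_fail: (M_NAV) → mode=M_NAV action=drive_fwd
4. bump: (M_NAV) → mode=M_HALT action=rotate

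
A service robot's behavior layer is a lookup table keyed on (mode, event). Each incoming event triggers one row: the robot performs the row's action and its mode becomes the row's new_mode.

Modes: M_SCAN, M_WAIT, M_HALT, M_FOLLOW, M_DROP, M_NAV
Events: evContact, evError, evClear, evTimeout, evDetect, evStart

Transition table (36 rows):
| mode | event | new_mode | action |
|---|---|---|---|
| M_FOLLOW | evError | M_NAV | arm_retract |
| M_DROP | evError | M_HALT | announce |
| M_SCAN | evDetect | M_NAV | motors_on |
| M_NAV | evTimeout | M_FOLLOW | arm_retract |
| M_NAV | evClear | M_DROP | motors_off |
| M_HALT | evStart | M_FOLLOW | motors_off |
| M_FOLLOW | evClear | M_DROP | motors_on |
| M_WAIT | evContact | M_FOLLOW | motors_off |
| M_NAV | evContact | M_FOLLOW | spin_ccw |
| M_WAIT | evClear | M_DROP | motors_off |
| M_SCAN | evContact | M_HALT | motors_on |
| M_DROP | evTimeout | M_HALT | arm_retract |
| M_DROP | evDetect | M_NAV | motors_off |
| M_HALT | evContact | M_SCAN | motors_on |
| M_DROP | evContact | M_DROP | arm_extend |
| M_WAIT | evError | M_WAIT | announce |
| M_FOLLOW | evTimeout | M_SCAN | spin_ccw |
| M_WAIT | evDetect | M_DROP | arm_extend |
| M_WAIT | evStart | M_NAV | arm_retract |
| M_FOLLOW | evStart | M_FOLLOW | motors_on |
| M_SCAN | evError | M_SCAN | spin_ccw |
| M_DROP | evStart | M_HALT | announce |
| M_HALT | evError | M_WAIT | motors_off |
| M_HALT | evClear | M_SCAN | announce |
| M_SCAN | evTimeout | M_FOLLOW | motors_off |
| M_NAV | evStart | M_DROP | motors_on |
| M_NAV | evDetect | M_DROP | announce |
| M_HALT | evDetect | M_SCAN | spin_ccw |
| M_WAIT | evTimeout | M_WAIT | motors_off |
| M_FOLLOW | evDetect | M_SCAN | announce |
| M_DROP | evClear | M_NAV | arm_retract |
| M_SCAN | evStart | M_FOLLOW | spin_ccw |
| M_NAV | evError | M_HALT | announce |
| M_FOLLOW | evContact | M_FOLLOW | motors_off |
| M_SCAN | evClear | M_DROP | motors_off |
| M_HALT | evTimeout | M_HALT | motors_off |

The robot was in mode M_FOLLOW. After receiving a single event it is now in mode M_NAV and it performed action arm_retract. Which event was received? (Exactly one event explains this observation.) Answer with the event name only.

evError

try evContact: (M_FOLLOW, evContact) → (M_FOLLOW, motors_off)
try evError: (M_FOLLOW, evError) → (M_NAV, arm_retract)  ← matches
try evClear: (M_FOLLOW, evClear) → (M_DROP, motors_on)
try evTimeout: (M_FOLLOW, evTimeout) → (M_SCAN, spin_ccw)
try evDetect: (M_FOLLOW, evDetect) → (M_SCAN, announce)
try evStart: (M_FOLLOW, evStart) → (M_FOLLOW, motors_on)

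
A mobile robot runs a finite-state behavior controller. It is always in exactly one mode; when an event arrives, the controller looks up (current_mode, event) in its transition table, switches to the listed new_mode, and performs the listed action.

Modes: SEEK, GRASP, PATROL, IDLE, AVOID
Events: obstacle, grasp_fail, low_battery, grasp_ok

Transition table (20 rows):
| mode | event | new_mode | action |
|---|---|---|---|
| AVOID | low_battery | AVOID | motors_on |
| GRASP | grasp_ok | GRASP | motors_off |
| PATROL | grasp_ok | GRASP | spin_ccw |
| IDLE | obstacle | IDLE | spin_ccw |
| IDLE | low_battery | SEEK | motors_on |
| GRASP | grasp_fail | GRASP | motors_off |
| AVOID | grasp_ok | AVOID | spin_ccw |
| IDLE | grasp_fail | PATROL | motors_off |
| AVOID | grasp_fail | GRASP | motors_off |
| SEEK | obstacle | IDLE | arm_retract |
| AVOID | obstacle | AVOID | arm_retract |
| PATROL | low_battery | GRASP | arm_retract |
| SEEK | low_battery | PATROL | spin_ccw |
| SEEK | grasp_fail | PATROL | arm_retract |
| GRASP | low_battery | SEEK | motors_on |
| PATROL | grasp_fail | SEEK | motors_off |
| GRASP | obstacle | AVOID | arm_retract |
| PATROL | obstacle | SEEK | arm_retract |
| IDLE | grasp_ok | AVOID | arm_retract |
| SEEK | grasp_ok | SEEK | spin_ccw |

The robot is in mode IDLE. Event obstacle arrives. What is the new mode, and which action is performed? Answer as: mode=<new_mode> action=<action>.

mode=IDLE action=spin_ccw

current mode = IDLE; filter table to that mode:
  (IDLE, obstacle) → (IDLE, spin_ccw)  ← event matches
  (IDLE, low_battery) → (SEEK, motors_on)
  (IDLE, grasp_fail) → (PATROL, motors_off)
  (IDLE, grasp_ok) → (AVOID, arm_retract)
event = obstacle selects (IDLE, spin_ccw)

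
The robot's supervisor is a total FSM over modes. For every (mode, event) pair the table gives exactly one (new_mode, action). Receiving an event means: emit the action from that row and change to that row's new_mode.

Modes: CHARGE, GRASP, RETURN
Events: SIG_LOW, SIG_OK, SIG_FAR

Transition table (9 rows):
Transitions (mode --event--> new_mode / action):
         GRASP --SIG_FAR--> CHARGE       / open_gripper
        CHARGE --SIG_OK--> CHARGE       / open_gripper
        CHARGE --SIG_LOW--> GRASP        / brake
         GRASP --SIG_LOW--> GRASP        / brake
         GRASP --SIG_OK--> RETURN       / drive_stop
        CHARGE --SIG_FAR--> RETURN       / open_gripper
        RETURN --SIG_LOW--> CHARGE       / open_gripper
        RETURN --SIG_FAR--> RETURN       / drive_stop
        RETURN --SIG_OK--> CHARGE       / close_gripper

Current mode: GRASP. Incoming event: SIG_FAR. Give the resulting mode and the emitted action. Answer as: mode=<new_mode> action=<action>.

mode=CHARGE action=open_gripper

current mode = GRASP; filter table to that mode:
  (GRASP, SIG_FAR) → (CHARGE, open_gripper)  ← event matches
  (GRASP, SIG_LOW) → (GRASP, brake)
  (GRASP, SIG_OK) → (RETURN, drive_stop)
event = SIG_FAR selects (CHARGE, open_gripper)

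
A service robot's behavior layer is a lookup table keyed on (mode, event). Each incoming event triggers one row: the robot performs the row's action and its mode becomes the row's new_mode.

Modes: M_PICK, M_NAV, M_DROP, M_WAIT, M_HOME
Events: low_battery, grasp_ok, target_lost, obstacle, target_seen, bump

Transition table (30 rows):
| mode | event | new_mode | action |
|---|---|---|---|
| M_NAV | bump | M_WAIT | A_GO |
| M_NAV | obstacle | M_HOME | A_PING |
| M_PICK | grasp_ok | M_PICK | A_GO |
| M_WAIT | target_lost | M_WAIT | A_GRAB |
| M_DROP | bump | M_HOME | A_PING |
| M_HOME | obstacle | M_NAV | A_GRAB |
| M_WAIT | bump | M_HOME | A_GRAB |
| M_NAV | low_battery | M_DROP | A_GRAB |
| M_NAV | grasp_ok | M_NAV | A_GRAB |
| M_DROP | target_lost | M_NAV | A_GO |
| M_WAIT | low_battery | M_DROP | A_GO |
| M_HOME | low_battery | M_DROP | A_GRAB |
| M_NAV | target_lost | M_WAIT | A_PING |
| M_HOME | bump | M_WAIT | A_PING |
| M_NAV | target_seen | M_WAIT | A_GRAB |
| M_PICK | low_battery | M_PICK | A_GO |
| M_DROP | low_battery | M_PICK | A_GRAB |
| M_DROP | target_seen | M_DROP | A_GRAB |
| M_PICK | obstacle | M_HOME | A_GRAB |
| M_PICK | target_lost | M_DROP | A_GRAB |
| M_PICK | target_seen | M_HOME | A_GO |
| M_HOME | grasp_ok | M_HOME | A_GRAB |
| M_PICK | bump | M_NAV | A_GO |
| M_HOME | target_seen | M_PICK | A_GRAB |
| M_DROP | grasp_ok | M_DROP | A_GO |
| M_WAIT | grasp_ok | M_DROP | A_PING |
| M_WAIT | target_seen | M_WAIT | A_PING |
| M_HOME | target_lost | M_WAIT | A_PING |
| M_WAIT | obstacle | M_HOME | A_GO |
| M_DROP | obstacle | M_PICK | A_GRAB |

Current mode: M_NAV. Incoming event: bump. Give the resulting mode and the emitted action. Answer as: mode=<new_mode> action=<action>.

mode=M_WAIT action=A_GO

current mode = M_NAV; filter table to that mode:
  (M_NAV, bump) → (M_WAIT, A_GO)  ← event matches
  (M_NAV, obstacle) → (M_HOME, A_PING)
  (M_NAV, low_battery) → (M_DROP, A_GRAB)
  (M_NAV, grasp_ok) → (M_NAV, A_GRAB)
  (M_NAV, target_lost) → (M_WAIT, A_PING)
  (M_NAV, target_seen) → (M_WAIT, A_GRAB)
event = bump selects (M_WAIT, A_GO)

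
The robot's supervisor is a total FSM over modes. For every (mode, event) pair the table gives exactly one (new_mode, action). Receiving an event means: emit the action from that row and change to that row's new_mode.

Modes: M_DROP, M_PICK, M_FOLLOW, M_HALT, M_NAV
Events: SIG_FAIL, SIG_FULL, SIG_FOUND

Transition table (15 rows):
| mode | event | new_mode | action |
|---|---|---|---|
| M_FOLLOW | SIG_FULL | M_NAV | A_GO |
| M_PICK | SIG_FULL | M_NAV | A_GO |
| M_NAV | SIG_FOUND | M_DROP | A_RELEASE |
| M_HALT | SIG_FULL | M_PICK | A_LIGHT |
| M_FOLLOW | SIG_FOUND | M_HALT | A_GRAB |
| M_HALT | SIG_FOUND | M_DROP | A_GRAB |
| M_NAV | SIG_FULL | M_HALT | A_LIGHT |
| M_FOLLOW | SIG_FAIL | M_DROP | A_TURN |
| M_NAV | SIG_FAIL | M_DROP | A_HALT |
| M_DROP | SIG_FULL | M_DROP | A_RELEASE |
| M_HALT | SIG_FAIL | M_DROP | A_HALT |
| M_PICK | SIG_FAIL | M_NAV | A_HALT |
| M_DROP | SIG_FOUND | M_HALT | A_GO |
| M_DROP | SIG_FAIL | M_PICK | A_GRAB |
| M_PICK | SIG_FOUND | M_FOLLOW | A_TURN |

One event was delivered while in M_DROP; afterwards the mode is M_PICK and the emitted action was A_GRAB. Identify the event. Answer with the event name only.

SIG_FAIL

try SIG_FAIL: (M_DROP, SIG_FAIL) → (M_PICK, A_GRAB)  ← matches
try SIG_FULL: (M_DROP, SIG_FULL) → (M_DROP, A_RELEASE)
try SIG_FOUND: (M_DROP, SIG_FOUND) → (M_HALT, A_GO)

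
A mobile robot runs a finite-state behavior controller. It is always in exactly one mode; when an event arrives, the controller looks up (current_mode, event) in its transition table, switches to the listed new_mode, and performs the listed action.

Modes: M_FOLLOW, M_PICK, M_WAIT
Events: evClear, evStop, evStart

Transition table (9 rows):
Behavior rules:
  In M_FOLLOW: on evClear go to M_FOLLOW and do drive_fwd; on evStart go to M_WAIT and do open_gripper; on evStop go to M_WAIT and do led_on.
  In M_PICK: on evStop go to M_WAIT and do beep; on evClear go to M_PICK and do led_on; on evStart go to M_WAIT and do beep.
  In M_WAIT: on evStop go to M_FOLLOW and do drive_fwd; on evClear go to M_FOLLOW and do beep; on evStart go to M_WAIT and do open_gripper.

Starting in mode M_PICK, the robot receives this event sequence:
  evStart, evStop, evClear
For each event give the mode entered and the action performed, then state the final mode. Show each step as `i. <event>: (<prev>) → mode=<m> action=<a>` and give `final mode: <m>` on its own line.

1. evStart: (M_PICK) → mode=M_WAIT action=beep
2. evStop: (M_WAIT) → mode=M_FOLLOW action=drive_fwd
3. evClear: (M_FOLLOW) → mode=M_FOLLOW action=drive_fwd

final mode: M_FOLLOW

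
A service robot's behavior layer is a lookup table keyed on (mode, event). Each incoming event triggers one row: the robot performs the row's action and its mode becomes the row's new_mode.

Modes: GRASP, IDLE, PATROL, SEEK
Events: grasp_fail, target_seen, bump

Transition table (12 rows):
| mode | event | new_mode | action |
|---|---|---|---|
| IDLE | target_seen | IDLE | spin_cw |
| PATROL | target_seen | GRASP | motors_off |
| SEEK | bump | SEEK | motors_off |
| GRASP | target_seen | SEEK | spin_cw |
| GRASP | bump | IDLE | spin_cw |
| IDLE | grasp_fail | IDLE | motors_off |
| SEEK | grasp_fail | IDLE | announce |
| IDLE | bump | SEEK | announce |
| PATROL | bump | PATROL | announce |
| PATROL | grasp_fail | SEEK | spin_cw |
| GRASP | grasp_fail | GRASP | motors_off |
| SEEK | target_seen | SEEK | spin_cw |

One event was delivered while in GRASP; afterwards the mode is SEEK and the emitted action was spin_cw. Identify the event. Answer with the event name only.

target_seen

try grasp_fail: (GRASP, grasp_fail) → (GRASP, motors_off)
try target_seen: (GRASP, target_seen) → (SEEK, spin_cw)  ← matches
try bump: (GRASP, bump) → (IDLE, spin_cw)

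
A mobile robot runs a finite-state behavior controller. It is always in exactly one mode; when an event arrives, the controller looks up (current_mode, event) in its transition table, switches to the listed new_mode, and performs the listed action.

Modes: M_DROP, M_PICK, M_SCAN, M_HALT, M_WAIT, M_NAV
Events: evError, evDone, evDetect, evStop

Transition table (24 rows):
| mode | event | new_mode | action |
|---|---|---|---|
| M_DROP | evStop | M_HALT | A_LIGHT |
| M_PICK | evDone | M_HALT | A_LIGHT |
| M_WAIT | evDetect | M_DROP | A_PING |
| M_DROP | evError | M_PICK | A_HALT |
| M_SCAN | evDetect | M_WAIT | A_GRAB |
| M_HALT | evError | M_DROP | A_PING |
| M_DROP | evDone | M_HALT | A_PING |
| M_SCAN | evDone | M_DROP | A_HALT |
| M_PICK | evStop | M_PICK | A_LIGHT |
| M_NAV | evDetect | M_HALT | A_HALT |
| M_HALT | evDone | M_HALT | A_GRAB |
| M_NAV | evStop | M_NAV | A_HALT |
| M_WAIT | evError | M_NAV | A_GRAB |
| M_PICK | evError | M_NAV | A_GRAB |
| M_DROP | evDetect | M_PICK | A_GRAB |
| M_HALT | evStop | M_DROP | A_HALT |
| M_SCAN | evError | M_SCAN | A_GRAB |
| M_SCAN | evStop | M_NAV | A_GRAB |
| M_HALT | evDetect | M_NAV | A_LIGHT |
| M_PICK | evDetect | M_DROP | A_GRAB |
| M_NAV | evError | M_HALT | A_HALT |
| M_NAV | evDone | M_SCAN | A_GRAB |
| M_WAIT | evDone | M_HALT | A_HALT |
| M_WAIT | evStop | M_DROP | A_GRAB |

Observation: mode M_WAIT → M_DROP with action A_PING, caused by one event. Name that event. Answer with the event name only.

evDetect

try evError: (M_WAIT, evError) → (M_NAV, A_GRAB)
try evDone: (M_WAIT, evDone) → (M_HALT, A_HALT)
try evDetect: (M_WAIT, evDetect) → (M_DROP, A_PING)  ← matches
try evStop: (M_WAIT, evStop) → (M_DROP, A_GRAB)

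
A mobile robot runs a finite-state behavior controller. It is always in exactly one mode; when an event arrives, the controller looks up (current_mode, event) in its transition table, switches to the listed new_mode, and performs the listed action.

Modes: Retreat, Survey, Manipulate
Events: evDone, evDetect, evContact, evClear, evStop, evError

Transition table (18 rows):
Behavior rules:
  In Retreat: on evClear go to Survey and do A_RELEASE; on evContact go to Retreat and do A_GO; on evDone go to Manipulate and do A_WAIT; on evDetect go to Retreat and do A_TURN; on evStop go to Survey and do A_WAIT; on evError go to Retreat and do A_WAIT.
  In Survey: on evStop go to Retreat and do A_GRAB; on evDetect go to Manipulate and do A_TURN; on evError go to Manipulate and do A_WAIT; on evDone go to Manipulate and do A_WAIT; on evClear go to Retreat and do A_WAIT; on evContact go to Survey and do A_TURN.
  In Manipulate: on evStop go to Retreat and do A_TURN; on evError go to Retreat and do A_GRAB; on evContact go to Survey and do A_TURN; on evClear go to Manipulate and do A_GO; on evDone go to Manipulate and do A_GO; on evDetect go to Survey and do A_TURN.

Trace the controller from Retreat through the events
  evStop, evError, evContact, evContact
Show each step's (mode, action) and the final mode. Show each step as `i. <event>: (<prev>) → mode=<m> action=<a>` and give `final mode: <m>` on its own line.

final mode: Survey

1. evStop: (Retreat) → mode=Survey action=A_WAIT
2. evError: (Survey) → mode=Manipulate action=A_WAIT
3. evContact: (Manipulate) → mode=Survey action=A_TURN
4. evContact: (Survey) → mode=Survey action=A_TURN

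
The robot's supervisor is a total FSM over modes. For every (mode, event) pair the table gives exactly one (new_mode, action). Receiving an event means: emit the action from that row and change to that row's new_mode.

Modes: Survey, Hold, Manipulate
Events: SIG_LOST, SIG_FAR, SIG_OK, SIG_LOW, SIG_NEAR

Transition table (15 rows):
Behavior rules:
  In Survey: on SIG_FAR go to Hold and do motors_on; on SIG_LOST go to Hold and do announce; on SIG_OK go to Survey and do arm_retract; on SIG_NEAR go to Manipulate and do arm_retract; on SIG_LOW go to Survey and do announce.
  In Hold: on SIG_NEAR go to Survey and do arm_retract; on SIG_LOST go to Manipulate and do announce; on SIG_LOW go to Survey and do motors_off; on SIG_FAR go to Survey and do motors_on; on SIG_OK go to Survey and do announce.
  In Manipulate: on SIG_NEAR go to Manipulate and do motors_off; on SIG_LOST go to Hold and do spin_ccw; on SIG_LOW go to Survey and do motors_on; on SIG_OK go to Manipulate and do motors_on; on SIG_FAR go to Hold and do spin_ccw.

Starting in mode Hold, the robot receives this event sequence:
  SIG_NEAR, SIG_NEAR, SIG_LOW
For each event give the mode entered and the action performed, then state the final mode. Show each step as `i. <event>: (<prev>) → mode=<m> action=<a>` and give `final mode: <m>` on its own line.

1. SIG_NEAR: (Hold) → mode=Survey action=arm_retract
2. SIG_NEAR: (Survey) → mode=Manipulate action=arm_retract
3. SIG_LOW: (Manipulate) → mode=Survey action=motors_on

final mode: Survey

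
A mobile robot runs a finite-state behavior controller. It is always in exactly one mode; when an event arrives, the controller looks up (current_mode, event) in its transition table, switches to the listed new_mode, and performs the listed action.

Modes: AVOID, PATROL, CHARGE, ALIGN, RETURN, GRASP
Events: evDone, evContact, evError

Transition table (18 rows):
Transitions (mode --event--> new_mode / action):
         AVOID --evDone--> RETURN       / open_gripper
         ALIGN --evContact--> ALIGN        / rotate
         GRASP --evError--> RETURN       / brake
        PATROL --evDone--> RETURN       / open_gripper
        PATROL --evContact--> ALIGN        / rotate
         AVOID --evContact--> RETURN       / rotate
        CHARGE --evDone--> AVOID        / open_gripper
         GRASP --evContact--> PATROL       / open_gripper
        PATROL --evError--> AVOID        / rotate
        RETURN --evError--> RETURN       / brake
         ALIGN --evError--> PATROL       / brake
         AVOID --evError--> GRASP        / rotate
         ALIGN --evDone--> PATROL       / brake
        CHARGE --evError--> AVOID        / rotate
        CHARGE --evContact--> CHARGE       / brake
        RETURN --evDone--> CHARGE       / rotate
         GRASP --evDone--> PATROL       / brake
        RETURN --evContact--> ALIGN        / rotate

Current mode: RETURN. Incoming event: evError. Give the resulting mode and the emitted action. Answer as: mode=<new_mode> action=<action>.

mode=RETURN action=brake

current mode = RETURN; filter table to that mode:
  (RETURN, evError) → (RETURN, brake)  ← event matches
  (RETURN, evDone) → (CHARGE, rotate)
  (RETURN, evContact) → (ALIGN, rotate)
event = evError selects (RETURN, brake)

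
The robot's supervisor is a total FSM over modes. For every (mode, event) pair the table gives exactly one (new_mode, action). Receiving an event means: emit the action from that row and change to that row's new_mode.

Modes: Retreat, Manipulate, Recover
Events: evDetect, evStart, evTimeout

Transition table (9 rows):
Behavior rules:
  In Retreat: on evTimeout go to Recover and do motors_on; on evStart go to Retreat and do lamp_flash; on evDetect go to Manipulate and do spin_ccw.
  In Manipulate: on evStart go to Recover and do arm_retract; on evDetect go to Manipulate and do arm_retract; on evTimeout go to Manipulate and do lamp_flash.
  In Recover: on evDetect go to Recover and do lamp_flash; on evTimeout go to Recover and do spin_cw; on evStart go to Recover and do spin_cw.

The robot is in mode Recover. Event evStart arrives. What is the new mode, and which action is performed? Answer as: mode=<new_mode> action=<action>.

mode=Recover action=spin_cw

current mode = Recover; filter table to that mode:
  (Recover, evDetect) → (Recover, lamp_flash)
  (Recover, evTimeout) → (Recover, spin_cw)
  (Recover, evStart) → (Recover, spin_cw)  ← event matches
event = evStart selects (Recover, spin_cw)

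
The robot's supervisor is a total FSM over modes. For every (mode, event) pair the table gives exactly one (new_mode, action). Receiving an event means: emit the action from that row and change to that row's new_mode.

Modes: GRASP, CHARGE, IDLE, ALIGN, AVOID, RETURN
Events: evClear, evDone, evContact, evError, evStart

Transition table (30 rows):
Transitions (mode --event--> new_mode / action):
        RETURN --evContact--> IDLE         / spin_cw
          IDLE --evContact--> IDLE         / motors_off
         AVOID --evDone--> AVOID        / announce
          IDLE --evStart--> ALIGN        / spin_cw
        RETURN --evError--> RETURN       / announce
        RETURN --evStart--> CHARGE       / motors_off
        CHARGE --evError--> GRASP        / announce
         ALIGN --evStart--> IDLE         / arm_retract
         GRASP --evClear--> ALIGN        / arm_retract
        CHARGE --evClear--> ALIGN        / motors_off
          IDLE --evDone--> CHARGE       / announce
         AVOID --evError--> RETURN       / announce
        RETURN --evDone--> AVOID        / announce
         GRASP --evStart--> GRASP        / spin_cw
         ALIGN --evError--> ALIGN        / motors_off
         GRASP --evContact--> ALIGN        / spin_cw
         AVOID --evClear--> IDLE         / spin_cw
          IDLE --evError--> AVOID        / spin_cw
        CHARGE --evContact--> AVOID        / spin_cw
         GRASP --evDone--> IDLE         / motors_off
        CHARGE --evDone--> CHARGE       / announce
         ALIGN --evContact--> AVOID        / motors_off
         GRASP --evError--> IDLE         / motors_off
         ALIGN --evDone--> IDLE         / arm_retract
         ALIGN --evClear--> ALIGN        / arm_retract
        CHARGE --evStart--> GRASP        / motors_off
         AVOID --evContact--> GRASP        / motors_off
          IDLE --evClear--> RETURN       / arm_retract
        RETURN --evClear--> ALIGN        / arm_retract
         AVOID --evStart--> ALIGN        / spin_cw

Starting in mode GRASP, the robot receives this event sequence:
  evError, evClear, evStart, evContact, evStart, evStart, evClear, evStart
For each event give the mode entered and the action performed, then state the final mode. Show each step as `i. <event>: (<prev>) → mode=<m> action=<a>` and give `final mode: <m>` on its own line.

final mode: CHARGE

1. evError: (GRASP) → mode=IDLE action=motors_off
2. evClear: (IDLE) → mode=RETURN action=arm_retract
3. evStart: (RETURN) → mode=CHARGE action=motors_off
4. evContact: (CHARGE) → mode=AVOID action=spin_cw
5. evStart: (AVOID) → mode=ALIGN action=spin_cw
6. evStart: (ALIGN) → mode=IDLE action=arm_retract
7. evClear: (IDLE) → mode=RETURN action=arm_retract
8. evStart: (RETURN) → mode=CHARGE action=motors_off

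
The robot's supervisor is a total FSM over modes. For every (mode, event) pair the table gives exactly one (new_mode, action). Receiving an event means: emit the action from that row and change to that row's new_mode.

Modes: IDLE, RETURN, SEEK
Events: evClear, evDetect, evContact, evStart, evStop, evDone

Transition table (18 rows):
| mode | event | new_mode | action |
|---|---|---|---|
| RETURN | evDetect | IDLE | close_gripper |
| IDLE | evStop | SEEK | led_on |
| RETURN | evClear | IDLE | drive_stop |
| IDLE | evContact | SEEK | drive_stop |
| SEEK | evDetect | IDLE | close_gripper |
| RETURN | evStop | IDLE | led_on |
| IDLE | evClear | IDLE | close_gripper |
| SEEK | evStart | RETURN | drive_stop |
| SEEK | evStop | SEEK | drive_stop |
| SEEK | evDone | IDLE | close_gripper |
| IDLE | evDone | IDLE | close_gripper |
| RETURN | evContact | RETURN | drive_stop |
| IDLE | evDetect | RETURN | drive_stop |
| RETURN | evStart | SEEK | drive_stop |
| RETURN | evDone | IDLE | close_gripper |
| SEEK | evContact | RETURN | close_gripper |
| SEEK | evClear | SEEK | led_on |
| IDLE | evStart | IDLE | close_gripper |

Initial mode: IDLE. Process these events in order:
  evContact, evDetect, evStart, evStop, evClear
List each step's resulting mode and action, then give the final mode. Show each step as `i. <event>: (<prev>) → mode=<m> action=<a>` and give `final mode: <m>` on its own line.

final mode: SEEK

1. evContact: (IDLE) → mode=SEEK action=drive_stop
2. evDetect: (SEEK) → mode=IDLE action=close_gripper
3. evStart: (IDLE) → mode=IDLE action=close_gripper
4. evStop: (IDLE) → mode=SEEK action=led_on
5. evClear: (SEEK) → mode=SEEK action=led_on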